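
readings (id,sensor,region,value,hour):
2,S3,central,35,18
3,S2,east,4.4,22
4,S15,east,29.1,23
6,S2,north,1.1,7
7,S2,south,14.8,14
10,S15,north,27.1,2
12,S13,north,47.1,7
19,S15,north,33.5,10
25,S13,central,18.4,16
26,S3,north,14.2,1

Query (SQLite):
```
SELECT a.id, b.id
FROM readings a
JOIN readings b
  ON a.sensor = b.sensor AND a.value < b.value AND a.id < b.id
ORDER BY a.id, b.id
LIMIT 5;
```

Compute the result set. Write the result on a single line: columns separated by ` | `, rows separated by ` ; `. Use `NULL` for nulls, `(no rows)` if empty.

Pairs (a,b) with same sensor, a.value < b.value, a.id < b.id.
sensor groups: S13:{12,25} S15:{4,10,19} S2:{3,6,7} S3:{2,26}
Ordered by (a.id, b.id); first 5.

3 | 7 ; 4 | 19 ; 6 | 7 ; 10 | 19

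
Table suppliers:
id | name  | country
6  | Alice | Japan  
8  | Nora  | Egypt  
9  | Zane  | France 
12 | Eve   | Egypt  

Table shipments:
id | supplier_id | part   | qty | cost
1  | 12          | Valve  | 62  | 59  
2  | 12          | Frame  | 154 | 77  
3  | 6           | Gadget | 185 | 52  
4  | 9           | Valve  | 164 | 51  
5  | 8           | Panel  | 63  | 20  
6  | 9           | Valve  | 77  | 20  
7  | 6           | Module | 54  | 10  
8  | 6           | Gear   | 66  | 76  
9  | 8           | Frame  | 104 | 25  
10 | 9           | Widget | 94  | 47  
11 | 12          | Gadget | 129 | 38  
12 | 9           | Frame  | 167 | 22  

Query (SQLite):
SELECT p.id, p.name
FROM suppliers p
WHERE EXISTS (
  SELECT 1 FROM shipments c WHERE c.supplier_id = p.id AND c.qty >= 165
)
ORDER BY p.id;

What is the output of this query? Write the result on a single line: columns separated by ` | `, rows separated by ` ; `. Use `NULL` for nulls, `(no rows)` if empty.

For each suppliers row, check whether any shipments with matching supplier_id has qty >= 165.
Keep rows where that is true.

6 | Alice ; 9 | Zane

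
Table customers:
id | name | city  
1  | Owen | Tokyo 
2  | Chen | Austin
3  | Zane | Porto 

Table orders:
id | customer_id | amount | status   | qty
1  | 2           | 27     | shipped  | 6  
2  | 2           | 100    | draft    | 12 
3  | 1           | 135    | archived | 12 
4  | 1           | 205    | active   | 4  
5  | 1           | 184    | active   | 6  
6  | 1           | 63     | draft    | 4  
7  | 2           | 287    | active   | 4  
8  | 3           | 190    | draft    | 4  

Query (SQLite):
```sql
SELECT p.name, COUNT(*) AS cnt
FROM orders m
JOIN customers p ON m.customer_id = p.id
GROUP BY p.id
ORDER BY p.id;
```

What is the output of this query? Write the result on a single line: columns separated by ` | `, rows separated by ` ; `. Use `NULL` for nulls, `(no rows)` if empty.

Join each orders row to its customers via customer_id.
Group joined rows by customers.id; compute COUNT(*) per group.
  1: ids {3, 4, 5, 6} → COUNT(*)=4
  2: ids {1, 2, 7} → COUNT(*)=3
  3: ids {8} → COUNT(*)=1

Owen | 4 ; Chen | 3 ; Zane | 1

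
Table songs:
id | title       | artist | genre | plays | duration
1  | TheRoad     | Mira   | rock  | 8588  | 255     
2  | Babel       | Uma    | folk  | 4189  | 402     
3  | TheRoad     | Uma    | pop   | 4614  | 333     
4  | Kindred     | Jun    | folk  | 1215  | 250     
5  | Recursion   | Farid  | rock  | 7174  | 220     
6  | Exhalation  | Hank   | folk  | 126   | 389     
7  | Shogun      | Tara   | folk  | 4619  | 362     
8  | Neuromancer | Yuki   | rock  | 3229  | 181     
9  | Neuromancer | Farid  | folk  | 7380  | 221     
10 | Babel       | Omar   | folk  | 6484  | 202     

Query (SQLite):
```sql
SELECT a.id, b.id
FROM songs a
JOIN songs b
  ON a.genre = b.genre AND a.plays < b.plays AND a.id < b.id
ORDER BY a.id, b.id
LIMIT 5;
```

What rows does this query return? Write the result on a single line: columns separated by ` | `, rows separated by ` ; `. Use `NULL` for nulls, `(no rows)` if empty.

2 | 7 ; 2 | 9 ; 2 | 10 ; 4 | 7 ; 4 | 9

Pairs (a,b) with same genre, a.plays < b.plays, a.id < b.id.
genre groups: folk:{2,4,6,7,9,10} pop:{3} rock:{1,5,8}
Ordered by (a.id, b.id); first 5.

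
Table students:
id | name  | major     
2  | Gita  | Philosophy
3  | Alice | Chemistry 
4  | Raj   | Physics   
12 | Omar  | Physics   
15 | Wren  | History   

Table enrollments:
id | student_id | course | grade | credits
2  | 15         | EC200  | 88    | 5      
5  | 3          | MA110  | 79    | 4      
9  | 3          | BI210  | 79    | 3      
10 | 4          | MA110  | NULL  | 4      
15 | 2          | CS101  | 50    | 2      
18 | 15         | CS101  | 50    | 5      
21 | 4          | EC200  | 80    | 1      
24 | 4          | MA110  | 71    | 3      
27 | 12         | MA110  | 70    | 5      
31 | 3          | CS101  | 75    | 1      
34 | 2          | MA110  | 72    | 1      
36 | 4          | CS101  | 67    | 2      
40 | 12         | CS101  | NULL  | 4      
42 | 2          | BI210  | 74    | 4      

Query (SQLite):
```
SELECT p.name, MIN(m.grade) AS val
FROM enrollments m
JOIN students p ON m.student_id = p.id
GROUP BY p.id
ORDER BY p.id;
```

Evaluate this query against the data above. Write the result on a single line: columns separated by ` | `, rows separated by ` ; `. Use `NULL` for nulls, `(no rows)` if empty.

Gita | 50 ; Alice | 75 ; Raj | 67 ; Omar | 70 ; Wren | 50

Join each enrollments row to its students via student_id.
Group joined rows by students.id; compute MIN(m.grade) per group.
  2: ids {15, 34, 42} → MIN(m.grade)=50
  3: ids {5, 9, 31} → MIN(m.grade)=75
  4: ids {10, 21, 24, 36} → MIN(m.grade)=67
  12: ids {27, 40} → MIN(m.grade)=70
  15: ids {2, 18} → MIN(m.grade)=50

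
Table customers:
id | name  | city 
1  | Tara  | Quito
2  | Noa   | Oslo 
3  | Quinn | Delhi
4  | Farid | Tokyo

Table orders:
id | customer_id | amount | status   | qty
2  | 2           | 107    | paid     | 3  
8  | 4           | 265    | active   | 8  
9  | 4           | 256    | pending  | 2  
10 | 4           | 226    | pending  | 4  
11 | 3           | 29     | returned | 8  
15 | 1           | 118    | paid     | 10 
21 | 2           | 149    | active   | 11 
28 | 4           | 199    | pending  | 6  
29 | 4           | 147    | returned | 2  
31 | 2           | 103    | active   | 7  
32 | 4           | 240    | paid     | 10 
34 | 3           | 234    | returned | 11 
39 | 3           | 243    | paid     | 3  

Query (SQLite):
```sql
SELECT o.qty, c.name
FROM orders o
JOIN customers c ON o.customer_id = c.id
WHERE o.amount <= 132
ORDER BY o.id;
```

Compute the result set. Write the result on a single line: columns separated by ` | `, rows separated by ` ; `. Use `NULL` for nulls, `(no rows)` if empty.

3 | Noa ; 8 | Quinn ; 10 | Tara ; 7 | Noa

Each orders row matches the customers row where customer_id = customers.id.
Then keep rows with o.amount <= 132.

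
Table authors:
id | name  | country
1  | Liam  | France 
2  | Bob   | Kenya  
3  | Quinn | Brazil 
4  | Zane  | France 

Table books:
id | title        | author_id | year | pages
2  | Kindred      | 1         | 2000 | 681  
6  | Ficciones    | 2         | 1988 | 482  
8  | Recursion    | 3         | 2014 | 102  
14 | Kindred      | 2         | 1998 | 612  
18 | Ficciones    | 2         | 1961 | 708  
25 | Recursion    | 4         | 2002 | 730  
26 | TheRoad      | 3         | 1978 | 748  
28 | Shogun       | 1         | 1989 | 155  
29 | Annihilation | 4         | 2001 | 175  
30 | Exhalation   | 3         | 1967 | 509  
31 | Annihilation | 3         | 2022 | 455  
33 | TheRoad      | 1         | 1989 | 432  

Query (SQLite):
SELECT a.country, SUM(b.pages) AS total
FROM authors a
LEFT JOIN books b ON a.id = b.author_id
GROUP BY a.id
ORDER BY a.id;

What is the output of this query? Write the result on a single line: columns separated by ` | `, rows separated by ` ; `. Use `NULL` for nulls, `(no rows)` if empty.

LEFT JOIN keeps every authors row; unmatched ones get NULL for books columns.
Group by authors.id and compute SUM(b.pages). SUM over an all-NULL group is NULL.
  1: ids {2, 28, 33} → SUM(b.pages)=1268
  2: ids {6, 14, 18} → SUM(b.pages)=1802
  3: ids {8, 26, 30, 31} → SUM(b.pages)=1814
  4: ids {25, 29} → SUM(b.pages)=905

France | 1268 ; Kenya | 1802 ; Brazil | 1814 ; France | 905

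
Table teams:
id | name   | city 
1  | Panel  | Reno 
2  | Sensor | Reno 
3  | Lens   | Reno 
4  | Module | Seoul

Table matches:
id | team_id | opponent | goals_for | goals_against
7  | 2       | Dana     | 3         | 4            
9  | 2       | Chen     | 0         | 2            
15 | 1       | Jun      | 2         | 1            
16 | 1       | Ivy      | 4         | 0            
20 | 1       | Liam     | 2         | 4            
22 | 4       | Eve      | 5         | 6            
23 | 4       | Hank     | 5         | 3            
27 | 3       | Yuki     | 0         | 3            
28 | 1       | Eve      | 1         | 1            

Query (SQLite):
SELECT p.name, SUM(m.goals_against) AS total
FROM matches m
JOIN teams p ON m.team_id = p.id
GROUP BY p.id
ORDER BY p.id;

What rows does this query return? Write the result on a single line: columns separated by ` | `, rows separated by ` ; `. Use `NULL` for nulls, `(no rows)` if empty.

Join each matches row to its teams via team_id.
Group joined rows by teams.id; compute SUM(m.goals_against) per group.
  1: ids {15, 16, 20, 28} → SUM(m.goals_against)=6
  2: ids {7, 9} → SUM(m.goals_against)=6
  3: ids {27} → SUM(m.goals_against)=3
  4: ids {22, 23} → SUM(m.goals_against)=9

Panel | 6 ; Sensor | 6 ; Lens | 3 ; Module | 9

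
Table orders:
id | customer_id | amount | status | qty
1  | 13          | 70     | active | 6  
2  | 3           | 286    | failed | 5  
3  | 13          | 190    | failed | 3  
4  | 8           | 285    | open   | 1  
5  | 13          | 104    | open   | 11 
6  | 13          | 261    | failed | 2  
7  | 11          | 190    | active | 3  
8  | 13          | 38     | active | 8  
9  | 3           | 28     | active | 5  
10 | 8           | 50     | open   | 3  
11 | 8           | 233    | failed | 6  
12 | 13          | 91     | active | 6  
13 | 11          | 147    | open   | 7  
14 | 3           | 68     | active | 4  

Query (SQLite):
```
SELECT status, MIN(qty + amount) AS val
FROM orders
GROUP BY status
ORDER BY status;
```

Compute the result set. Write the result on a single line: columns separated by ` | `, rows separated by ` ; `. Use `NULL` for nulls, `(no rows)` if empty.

For each row compute qty + amount.
Group by status; take MIN of the expression per group.
  active: ids {1, 7, 8, 9, 12, 14} → MIN(qty + amount)=33
  failed: ids {2, 3, 6, 11} → MIN(qty + amount)=193
  open: ids {4, 5, 10, 13} → MIN(qty + amount)=53

active | 33 ; failed | 193 ; open | 53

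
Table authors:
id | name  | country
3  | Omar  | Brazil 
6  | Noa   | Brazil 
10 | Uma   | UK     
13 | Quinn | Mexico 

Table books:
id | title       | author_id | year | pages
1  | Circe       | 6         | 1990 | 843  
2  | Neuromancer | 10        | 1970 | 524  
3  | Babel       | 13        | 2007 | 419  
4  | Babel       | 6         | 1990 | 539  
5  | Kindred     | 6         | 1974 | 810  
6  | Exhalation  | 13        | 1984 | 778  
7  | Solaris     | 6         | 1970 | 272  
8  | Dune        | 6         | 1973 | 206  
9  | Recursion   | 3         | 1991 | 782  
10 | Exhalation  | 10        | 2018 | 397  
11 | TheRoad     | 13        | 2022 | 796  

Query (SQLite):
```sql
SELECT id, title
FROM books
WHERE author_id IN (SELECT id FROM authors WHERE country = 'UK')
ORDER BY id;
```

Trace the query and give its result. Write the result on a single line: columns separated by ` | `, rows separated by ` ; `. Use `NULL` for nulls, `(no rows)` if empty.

2 | Neuromancer ; 10 | Exhalation

Inner query: authors.id where country = 'UK'.
Outer: keep books rows whose author_id is in that set.
Inner query → {10}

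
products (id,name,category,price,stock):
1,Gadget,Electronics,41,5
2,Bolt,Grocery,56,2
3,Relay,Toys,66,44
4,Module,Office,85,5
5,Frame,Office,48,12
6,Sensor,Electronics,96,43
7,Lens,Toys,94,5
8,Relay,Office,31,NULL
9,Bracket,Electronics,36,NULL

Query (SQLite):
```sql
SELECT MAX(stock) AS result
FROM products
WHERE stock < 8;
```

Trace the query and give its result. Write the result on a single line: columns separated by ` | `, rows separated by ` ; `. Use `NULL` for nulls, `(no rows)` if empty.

Rows where stock < 8 → stock values: [5, 2, 5, 5].
MAX of non-NULL values = 5.

5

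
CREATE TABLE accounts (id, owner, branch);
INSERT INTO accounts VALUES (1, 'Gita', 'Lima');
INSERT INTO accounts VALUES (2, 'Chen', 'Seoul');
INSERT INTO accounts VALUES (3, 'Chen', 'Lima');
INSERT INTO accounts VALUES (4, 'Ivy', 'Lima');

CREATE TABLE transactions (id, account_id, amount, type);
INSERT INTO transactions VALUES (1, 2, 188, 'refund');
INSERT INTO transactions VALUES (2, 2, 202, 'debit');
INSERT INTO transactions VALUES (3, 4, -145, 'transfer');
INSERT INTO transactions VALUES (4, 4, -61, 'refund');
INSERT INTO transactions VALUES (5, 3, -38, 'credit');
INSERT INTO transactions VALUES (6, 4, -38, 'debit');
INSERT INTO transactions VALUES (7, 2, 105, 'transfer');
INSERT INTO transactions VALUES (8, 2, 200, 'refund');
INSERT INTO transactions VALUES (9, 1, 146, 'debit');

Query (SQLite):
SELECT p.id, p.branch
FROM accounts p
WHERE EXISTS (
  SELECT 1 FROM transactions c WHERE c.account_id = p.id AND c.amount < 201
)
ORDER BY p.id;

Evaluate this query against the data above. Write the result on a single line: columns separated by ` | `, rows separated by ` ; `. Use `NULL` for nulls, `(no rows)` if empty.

1 | Lima ; 2 | Seoul ; 3 | Lima ; 4 | Lima

For each accounts row, check whether any transactions with matching account_id has amount < 201.
Keep rows where that is true.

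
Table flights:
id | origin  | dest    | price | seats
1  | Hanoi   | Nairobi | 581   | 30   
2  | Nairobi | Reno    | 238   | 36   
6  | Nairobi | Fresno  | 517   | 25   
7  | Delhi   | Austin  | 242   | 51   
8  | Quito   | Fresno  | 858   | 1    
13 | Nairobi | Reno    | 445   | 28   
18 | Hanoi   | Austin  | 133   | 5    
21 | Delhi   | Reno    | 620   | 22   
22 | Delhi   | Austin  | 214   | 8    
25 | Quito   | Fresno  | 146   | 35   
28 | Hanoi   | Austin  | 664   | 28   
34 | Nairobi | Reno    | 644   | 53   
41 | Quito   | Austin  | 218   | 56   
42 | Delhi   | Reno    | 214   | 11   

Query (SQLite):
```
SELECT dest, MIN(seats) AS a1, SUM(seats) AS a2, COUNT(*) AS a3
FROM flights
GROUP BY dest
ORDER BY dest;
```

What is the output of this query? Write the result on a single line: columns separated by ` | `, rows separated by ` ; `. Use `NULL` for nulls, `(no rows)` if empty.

Group flights by dest.
Per group compute: MIN(seats), SUM(seats), COUNT(*).
  Austin: ids {7, 18, 22, 28, 41} → MIN(seats)=5, SUM(seats)=148, COUNT(*)=5
  Fresno: ids {6, 8, 25} → MIN(seats)=1, SUM(seats)=61, COUNT(*)=3
  Nairobi: ids {1} → MIN(seats)=30, SUM(seats)=30, COUNT(*)=1
  Reno: ids {2, 13, 21, 34, 42} → MIN(seats)=11, SUM(seats)=150, COUNT(*)=5

Austin | 5 | 148 | 5 ; Fresno | 1 | 61 | 3 ; Nairobi | 30 | 30 | 1 ; Reno | 11 | 150 | 5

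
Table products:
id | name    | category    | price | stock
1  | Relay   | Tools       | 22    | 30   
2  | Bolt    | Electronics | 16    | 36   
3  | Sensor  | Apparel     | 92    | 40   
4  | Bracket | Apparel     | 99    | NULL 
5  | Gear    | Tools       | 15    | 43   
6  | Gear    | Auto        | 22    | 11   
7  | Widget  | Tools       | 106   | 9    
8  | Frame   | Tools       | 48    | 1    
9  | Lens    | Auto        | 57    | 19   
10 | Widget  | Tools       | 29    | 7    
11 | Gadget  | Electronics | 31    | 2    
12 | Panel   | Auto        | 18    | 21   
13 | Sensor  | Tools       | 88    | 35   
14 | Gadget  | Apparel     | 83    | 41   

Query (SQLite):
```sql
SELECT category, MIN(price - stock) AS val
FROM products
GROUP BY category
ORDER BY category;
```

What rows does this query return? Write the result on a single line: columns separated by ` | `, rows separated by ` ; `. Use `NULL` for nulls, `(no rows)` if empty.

For each row compute price - stock.
Group by category; take MIN of the expression per group.
  Apparel: ids {3, 4, 14} → MIN(price - stock)=42
  Auto: ids {6, 9, 12} → MIN(price - stock)=-3
  Electronics: ids {2, 11} → MIN(price - stock)=-20
  Tools: ids {1, 5, 7, 8, 10, 13} → MIN(price - stock)=-28

Apparel | 42 ; Auto | -3 ; Electronics | -20 ; Tools | -28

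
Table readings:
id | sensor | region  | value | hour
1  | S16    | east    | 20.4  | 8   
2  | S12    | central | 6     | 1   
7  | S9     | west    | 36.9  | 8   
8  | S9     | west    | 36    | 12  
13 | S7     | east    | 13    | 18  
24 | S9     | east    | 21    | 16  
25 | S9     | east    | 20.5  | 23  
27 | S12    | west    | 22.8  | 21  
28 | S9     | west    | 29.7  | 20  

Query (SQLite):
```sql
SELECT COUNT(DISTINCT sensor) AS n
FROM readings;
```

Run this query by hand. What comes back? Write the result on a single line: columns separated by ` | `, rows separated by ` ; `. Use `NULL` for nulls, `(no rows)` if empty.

4

Count distinct non-NULL sensor values.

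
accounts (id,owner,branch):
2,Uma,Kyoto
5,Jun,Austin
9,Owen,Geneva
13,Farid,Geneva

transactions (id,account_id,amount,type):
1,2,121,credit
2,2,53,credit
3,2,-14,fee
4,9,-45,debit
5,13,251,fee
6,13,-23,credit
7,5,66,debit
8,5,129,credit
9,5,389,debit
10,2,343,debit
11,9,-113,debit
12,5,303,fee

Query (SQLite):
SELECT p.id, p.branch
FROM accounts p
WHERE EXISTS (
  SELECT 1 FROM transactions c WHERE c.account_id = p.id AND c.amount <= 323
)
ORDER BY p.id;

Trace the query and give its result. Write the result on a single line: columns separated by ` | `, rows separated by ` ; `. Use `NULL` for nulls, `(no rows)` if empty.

2 | Kyoto ; 5 | Austin ; 9 | Geneva ; 13 | Geneva

For each accounts row, check whether any transactions with matching account_id has amount <= 323.
Keep rows where that is true.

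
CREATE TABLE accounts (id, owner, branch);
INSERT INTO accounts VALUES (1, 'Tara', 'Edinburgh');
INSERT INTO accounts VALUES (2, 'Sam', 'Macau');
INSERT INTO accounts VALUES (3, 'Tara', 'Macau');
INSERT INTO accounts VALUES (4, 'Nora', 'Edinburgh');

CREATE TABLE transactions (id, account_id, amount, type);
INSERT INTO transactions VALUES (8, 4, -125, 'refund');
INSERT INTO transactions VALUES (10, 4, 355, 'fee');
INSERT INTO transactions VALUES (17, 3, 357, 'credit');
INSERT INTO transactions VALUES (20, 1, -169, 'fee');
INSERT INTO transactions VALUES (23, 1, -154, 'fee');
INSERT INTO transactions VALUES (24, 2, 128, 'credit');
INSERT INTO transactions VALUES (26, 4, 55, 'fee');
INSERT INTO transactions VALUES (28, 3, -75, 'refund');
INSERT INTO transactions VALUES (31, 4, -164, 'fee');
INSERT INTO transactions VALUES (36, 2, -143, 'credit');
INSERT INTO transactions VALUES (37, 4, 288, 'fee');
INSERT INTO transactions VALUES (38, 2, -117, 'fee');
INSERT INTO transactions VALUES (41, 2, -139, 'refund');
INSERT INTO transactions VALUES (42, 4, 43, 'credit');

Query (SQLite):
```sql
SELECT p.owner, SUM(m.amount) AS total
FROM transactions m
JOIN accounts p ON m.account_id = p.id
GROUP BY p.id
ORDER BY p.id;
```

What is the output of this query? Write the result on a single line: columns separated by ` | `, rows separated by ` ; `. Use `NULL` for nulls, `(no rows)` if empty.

Join each transactions row to its accounts via account_id.
Group joined rows by accounts.id; compute SUM(m.amount) per group.
  1: ids {20, 23} → SUM(m.amount)=-323
  2: ids {24, 36, 38, 41} → SUM(m.amount)=-271
  3: ids {17, 28} → SUM(m.amount)=282
  4: ids {8, 10, 26, 31, 37, 42} → SUM(m.amount)=452

Tara | -323 ; Sam | -271 ; Tara | 282 ; Nora | 452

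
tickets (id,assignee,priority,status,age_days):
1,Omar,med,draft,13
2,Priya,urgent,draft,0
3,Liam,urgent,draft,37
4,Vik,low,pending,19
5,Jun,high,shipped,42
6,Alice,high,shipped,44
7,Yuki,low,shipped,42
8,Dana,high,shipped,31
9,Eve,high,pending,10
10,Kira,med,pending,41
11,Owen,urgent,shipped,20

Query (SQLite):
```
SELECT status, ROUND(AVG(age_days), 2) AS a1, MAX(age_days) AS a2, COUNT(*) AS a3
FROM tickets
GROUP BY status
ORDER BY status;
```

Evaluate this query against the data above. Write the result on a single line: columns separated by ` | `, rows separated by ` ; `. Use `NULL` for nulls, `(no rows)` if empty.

draft | 16.67 | 37 | 3 ; pending | 23.33 | 41 | 3 ; shipped | 35.8 | 44 | 5

Group tickets by status.
Per group compute: ROUND(AVG(age_days), 2), MAX(age_days), COUNT(*).
  draft: ids {1, 2, 3} → ROUND(AVG(age_days), 2)=16.67, MAX(age_days)=37, COUNT(*)=3
  pending: ids {4, 9, 10} → ROUND(AVG(age_days), 2)=23.33, MAX(age_days)=41, COUNT(*)=3
  shipped: ids {5, 6, 7, 8, 11} → ROUND(AVG(age_days), 2)=35.8, MAX(age_days)=44, COUNT(*)=5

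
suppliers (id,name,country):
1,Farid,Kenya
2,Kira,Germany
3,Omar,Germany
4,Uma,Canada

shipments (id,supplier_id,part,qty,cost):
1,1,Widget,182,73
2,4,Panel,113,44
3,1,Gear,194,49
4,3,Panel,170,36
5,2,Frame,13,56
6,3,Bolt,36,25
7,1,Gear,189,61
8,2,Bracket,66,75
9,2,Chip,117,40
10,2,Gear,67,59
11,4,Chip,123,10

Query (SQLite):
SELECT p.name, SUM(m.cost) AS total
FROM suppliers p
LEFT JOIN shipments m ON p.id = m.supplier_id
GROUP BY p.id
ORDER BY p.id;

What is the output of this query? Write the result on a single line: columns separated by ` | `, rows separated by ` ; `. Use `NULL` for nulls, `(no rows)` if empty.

Farid | 183 ; Kira | 230 ; Omar | 61 ; Uma | 54

LEFT JOIN keeps every suppliers row; unmatched ones get NULL for shipments columns.
Group by suppliers.id and compute SUM(m.cost). SUM over an all-NULL group is NULL.
  1: ids {1, 3, 7} → SUM(m.cost)=183
  2: ids {5, 8, 9, 10} → SUM(m.cost)=230
  3: ids {4, 6} → SUM(m.cost)=61
  4: ids {2, 11} → SUM(m.cost)=54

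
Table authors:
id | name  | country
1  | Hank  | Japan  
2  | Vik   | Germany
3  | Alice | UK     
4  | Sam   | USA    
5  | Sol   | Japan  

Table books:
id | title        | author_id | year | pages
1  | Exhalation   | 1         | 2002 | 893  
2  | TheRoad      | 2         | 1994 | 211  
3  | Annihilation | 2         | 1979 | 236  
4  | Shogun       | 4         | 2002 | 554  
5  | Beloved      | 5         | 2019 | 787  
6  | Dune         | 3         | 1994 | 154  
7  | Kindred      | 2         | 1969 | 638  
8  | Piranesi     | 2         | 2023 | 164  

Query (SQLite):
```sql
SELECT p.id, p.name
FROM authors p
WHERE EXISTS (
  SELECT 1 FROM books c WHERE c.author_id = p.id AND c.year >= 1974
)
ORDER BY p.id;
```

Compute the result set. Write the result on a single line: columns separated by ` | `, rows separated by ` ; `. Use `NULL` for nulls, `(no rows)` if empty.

1 | Hank ; 2 | Vik ; 3 | Alice ; 4 | Sam ; 5 | Sol

For each authors row, check whether any books with matching author_id has year >= 1974.
Keep rows where that is true.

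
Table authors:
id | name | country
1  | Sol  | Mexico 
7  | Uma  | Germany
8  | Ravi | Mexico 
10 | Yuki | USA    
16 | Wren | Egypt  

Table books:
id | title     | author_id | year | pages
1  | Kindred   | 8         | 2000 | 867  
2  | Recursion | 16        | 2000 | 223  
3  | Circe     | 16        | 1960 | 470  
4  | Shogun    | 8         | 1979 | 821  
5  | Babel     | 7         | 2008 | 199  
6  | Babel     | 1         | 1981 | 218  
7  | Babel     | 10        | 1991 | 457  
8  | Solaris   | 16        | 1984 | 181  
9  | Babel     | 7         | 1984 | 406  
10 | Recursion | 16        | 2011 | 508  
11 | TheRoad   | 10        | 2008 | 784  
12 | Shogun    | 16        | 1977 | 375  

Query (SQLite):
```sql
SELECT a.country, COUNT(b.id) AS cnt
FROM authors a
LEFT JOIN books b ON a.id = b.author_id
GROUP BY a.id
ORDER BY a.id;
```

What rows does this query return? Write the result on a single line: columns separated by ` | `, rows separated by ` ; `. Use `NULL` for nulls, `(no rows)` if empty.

Mexico | 1 ; Germany | 2 ; Mexico | 2 ; USA | 2 ; Egypt | 5

LEFT JOIN keeps every authors row; unmatched ones get NULL for books columns.
Group by authors.id and compute COUNT(b.id). COUNT(col) of an all-NULL group is 0.
  1: ids {6} → COUNT(b.id)=1
  7: ids {5, 9} → COUNT(b.id)=2
  8: ids {1, 4} → COUNT(b.id)=2
  10: ids {7, 11} → COUNT(b.id)=2
  16: ids {2, 3, 8, 10, 12} → COUNT(b.id)=5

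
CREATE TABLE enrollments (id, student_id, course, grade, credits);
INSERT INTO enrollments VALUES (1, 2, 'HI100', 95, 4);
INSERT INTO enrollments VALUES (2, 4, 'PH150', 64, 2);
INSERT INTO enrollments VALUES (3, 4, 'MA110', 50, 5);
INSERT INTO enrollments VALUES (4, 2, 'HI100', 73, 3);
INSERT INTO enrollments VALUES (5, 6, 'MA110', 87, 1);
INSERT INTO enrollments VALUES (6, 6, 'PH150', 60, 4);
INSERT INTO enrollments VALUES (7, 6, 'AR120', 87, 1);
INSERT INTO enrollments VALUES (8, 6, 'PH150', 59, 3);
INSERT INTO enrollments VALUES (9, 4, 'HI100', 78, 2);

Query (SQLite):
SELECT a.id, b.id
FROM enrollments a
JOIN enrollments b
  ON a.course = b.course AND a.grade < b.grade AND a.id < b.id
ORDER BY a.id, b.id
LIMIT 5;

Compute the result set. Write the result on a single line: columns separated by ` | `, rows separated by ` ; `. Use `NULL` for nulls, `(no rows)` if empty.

Pairs (a,b) with same course, a.grade < b.grade, a.id < b.id.
course groups: AR120:{7} HI100:{1,4,9} MA110:{3,5} PH150:{2,6,8}
Ordered by (a.id, b.id); first 5.

3 | 5 ; 4 | 9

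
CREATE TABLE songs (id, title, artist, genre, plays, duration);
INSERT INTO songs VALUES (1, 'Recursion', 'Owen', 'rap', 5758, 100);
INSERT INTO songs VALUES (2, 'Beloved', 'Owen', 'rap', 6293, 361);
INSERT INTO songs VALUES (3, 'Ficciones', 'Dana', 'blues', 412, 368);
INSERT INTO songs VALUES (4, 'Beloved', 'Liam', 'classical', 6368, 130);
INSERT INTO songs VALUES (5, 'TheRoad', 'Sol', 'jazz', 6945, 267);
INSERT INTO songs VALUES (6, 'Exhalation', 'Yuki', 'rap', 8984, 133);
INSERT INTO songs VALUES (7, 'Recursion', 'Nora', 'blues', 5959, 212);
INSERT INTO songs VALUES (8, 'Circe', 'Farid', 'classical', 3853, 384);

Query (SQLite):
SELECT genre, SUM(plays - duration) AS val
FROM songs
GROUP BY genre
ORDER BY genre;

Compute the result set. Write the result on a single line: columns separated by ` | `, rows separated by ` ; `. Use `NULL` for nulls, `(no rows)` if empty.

For each row compute plays - duration.
Group by genre; take SUM of the expression per group.
  blues: ids {3, 7} → SUM(plays - duration)=5791
  classical: ids {4, 8} → SUM(plays - duration)=9707
  jazz: ids {5} → SUM(plays - duration)=6678
  rap: ids {1, 2, 6} → SUM(plays - duration)=20441

blues | 5791 ; classical | 9707 ; jazz | 6678 ; rap | 20441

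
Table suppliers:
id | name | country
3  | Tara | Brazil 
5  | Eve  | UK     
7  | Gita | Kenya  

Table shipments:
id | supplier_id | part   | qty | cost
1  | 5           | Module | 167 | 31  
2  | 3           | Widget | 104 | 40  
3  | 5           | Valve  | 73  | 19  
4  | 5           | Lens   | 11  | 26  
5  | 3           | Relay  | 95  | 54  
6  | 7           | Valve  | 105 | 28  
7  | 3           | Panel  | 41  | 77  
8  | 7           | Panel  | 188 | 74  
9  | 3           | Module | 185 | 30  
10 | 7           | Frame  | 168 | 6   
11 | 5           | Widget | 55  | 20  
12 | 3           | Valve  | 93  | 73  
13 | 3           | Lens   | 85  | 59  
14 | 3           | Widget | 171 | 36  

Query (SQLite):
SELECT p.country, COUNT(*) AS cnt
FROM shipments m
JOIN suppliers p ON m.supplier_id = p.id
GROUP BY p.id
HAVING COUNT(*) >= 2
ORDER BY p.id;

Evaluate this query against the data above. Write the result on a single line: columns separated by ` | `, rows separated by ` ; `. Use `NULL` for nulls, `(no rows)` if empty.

Join each shipments row to its suppliers via supplier_id.
Group joined rows by suppliers.id; compute COUNT(*) per group.
HAVING: keep groups with count ≥ 2.
  3: ids {2, 5, 7, 9, 12, 13, 14} → COUNT(*)=7
  5: ids {1, 3, 4, 11} → COUNT(*)=4
  7: ids {6, 8, 10} → COUNT(*)=3

Brazil | 7 ; UK | 4 ; Kenya | 3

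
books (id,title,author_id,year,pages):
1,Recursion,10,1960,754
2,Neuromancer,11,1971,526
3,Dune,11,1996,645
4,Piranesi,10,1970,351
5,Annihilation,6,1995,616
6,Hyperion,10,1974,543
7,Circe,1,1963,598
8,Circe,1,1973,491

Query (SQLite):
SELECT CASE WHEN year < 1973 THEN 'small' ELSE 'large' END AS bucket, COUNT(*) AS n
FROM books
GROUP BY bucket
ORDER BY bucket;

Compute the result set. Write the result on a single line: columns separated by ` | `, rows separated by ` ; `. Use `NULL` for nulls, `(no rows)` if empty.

large | 4 ; small | 4

Bucket rows by year < 1973 → 'small' else 'large'; count each bucket.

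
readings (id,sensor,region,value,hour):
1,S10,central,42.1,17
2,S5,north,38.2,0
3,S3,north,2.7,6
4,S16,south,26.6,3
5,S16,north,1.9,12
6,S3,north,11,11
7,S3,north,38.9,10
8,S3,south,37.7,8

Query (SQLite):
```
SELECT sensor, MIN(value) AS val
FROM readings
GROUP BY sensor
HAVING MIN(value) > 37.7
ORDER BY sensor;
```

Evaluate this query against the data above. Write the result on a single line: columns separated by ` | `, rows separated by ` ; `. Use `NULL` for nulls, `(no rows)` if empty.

S10 | 42.1 ; S5 | 38.2

Partition readings by sensor; compute MIN(value) within each group.
HAVING: keep groups where MIN(value) > 37.7.
  S10: ids {1} → MIN(value)=42.1
  S16: ids {4, 5} → MIN(value)=1.9
  S3: ids {3, 6, 7, 8} → MIN(value)=2.7
  S5: ids {2} → MIN(value)=38.2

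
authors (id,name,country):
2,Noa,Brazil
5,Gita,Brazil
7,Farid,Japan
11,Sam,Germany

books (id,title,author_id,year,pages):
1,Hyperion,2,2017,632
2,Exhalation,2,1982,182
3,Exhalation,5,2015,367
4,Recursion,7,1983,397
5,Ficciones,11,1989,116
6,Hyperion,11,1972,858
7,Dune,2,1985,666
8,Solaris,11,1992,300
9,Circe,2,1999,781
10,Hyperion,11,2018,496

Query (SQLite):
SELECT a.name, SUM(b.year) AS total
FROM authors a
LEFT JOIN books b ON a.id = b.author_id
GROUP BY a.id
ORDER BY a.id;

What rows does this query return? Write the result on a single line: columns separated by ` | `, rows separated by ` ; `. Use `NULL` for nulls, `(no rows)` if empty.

LEFT JOIN keeps every authors row; unmatched ones get NULL for books columns.
Group by authors.id and compute SUM(b.year). SUM over an all-NULL group is NULL.
  2: ids {1, 2, 7, 9} → SUM(b.year)=7983
  5: ids {3} → SUM(b.year)=2015
  7: ids {4} → SUM(b.year)=1983
  11: ids {5, 6, 8, 10} → SUM(b.year)=7971

Noa | 7983 ; Gita | 2015 ; Farid | 1983 ; Sam | 7971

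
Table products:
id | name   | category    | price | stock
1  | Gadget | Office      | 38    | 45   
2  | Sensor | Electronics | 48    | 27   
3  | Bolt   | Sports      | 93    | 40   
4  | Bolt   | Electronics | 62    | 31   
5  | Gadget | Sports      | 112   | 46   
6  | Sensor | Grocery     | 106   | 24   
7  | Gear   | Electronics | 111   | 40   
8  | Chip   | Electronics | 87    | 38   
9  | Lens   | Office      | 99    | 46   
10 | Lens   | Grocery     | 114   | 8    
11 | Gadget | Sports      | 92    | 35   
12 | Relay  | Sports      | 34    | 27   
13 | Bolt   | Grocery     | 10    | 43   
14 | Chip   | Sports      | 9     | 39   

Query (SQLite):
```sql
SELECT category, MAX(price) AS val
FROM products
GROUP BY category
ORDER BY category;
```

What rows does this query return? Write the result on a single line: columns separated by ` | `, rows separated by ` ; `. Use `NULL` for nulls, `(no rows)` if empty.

Partition products by category; compute MAX(price) within each group.
  Electronics: ids {2, 4, 7, 8} → MAX(price)=111
  Grocery: ids {6, 10, 13} → MAX(price)=114
  Office: ids {1, 9} → MAX(price)=99
  Sports: ids {3, 5, 11, 12, 14} → MAX(price)=112

Electronics | 111 ; Grocery | 114 ; Office | 99 ; Sports | 112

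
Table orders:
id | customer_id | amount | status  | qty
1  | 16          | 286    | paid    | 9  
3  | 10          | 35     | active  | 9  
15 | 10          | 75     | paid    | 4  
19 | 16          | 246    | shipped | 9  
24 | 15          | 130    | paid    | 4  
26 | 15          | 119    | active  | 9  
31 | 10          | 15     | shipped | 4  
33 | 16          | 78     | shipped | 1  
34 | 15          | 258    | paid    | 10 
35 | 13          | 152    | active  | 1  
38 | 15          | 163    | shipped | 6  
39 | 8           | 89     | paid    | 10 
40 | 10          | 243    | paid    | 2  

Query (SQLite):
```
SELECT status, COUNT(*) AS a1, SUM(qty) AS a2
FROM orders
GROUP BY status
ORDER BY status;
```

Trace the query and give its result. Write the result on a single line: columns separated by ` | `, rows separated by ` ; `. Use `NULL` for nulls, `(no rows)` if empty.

active | 3 | 19 ; paid | 6 | 39 ; shipped | 4 | 20

Group orders by status.
Per group compute: COUNT(*), SUM(qty).
  active: ids {3, 26, 35} → COUNT(*)=3, SUM(qty)=19
  paid: ids {1, 15, 24, 34, 39, 40} → COUNT(*)=6, SUM(qty)=39
  shipped: ids {19, 31, 33, 38} → COUNT(*)=4, SUM(qty)=20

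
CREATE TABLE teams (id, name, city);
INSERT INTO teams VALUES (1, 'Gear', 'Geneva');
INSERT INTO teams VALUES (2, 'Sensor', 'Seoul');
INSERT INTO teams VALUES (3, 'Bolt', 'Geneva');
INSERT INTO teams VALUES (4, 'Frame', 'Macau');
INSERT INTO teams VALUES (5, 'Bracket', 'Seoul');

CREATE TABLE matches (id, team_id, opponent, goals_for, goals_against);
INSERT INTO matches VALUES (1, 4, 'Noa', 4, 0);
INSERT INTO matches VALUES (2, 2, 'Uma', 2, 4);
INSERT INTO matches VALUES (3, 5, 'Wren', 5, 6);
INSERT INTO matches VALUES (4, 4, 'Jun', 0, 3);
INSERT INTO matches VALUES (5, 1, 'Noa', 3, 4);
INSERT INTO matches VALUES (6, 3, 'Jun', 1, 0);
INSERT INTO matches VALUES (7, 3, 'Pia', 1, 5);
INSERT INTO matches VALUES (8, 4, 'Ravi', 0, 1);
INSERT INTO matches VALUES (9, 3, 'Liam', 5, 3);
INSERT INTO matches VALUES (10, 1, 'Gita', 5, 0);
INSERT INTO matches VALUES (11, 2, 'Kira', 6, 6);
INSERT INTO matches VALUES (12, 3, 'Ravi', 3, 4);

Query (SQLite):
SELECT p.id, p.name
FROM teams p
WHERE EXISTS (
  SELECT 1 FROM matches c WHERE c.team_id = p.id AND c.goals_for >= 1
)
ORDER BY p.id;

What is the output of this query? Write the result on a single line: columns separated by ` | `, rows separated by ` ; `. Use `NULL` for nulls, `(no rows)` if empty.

For each teams row, check whether any matches with matching team_id has goals_for >= 1.
Keep rows where that is true.

1 | Gear ; 2 | Sensor ; 3 | Bolt ; 4 | Frame ; 5 | Bracket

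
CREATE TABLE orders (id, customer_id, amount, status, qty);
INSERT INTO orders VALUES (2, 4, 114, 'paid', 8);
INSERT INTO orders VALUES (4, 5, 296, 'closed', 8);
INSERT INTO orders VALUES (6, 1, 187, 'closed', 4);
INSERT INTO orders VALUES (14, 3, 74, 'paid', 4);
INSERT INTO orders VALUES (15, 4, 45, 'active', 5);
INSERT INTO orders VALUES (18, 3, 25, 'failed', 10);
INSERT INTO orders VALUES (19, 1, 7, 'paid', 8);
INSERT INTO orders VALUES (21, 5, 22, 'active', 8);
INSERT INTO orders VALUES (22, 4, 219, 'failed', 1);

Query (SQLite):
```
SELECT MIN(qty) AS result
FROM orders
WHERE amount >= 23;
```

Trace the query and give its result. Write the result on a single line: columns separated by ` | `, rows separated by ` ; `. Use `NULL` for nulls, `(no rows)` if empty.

1

Rows where amount >= 23 → qty values: [8, 8, 4, 4, 5, 10, 1].
MIN of non-NULL values = 1.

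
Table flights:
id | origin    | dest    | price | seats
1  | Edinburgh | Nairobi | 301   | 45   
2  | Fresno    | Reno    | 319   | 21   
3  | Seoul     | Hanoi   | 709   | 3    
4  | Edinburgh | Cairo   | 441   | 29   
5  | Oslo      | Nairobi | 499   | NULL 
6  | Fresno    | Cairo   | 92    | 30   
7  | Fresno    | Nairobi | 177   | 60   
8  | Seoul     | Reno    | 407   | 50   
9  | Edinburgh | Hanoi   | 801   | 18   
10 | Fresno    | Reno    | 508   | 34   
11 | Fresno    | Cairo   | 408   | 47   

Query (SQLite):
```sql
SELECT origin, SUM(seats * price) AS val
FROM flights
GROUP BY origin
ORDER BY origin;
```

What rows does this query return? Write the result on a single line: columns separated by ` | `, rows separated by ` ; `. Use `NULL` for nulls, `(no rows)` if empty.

Edinburgh | 40752 ; Fresno | 56527 ; Oslo | NULL ; Seoul | 22477

For each row compute seats * price.
Group by origin; take SUM of the expression per group.
  Edinburgh: ids {1, 4, 9} → SUM(seats * price)=40752
  Fresno: ids {2, 6, 7, 10, 11} → SUM(seats * price)=56527
  Oslo: ids {5} → SUM(seats * price)=NULL
  Seoul: ids {3, 8} → SUM(seats * price)=22477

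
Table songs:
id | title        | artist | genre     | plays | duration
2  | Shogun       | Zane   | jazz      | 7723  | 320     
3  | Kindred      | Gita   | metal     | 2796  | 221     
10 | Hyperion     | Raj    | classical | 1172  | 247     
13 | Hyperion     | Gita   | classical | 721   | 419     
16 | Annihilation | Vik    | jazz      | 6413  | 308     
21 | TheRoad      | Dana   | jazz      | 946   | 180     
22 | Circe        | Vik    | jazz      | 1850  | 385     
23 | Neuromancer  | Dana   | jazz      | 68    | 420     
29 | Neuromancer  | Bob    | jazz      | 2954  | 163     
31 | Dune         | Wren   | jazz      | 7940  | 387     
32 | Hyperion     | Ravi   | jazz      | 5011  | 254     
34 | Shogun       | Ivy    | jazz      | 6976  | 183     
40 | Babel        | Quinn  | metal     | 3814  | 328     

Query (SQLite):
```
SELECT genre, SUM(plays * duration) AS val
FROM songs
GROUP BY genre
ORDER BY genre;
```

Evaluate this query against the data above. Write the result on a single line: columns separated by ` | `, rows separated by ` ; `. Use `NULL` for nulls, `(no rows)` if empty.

For each row compute plays * duration.
Group by genre; take SUM of the expression per group.
  classical: ids {10, 13} → SUM(plays * duration)=591583
  jazz: ids {2, 16, 21, 22, 23, 29, 31, 32, 34} → SUM(plays * duration)=11461338
  metal: ids {3, 40} → SUM(plays * duration)=1868908

classical | 591583 ; jazz | 11461338 ; metal | 1868908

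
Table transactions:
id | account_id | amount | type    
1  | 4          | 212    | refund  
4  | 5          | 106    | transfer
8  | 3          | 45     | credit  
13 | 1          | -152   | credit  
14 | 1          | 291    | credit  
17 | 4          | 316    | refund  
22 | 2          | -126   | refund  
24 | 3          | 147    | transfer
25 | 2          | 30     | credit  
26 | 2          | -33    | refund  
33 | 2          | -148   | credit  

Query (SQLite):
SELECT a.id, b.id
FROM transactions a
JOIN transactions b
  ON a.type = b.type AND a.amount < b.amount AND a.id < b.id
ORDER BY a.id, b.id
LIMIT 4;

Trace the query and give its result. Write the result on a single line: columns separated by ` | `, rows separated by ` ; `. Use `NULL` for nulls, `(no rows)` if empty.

1 | 17 ; 4 | 24 ; 8 | 14 ; 13 | 14

Pairs (a,b) with same type, a.amount < b.amount, a.id < b.id.
type groups: credit:{8,13,14,25,33} refund:{1,17,22,26} transfer:{4,24}
Ordered by (a.id, b.id); first 4.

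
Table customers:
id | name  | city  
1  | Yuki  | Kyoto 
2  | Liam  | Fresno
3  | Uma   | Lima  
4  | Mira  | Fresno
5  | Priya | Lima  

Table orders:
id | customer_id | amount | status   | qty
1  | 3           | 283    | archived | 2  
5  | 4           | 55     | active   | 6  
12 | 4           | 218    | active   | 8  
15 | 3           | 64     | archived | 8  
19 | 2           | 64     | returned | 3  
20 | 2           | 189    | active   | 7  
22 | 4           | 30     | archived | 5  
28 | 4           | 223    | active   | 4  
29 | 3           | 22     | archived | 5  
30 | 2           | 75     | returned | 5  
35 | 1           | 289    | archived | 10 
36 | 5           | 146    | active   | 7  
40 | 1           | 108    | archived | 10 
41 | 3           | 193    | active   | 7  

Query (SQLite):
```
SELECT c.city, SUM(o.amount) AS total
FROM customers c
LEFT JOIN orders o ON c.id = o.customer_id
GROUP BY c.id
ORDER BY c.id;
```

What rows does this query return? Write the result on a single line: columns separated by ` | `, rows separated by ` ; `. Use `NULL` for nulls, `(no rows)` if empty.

Kyoto | 397 ; Fresno | 328 ; Lima | 562 ; Fresno | 526 ; Lima | 146

LEFT JOIN keeps every customers row; unmatched ones get NULL for orders columns.
Group by customers.id and compute SUM(o.amount). SUM over an all-NULL group is NULL.
  1: ids {35, 40} → SUM(o.amount)=397
  2: ids {19, 20, 30} → SUM(o.amount)=328
  3: ids {1, 15, 29, 41} → SUM(o.amount)=562
  4: ids {5, 12, 22, 28} → SUM(o.amount)=526
  5: ids {36} → SUM(o.amount)=146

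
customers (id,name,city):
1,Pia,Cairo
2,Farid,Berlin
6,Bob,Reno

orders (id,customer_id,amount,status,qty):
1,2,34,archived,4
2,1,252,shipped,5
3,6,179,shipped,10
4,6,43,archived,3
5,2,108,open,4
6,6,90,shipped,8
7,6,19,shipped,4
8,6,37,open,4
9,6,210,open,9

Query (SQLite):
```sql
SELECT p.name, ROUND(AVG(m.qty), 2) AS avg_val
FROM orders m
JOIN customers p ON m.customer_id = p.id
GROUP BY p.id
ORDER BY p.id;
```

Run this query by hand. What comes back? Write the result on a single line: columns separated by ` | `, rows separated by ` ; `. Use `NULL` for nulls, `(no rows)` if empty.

Join each orders row to its customers via customer_id.
Group joined rows by customers.id; compute ROUND(AVG(m.qty), 2) per group.
  1: ids {2} → ROUND(AVG(m.qty), 2)=5
  2: ids {1, 5} → ROUND(AVG(m.qty), 2)=4
  6: ids {3, 4, 6, 7, 8, 9} → ROUND(AVG(m.qty), 2)=6.33

Pia | 5 ; Farid | 4 ; Bob | 6.33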